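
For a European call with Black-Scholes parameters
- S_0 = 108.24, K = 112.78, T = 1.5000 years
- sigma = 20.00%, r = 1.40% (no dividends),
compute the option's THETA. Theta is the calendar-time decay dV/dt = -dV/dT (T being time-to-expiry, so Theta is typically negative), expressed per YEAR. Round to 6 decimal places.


Answer: Theta = -4.170671

Derivation:
d1 = 0.0404654296; d2 = -0.2044835446
phi(d1) = 0.3986157899; exp(-qT) = 1.0000000000; exp(-rT) = 0.9792189646
Theta = -S*exp(-qT)*phi(d1)*sigma/(2*sqrt(T)) - r*K*exp(-rT)*N(d2) + q*S*exp(-qT)*N(d1)
N(d1) = 0.5161389662; N(d2) = 0.4189878249; sqrt(T) = 1.2247448714
Term 1 = -108.2400 * 1.0000000000 * 0.3986157899 * 0.2000 / (2 * 1.2247448714) = -3.5228702815
Term 2 = -0.0140 * 112.7800 * 0.9792189646 * 0.4189878249 = -0.6478005988
Term 3 = 0 (no dividend yield, q = 0)
Theta = -3.5228702815 + (-0.6478005988) + (0.0000000000) = -4.170671


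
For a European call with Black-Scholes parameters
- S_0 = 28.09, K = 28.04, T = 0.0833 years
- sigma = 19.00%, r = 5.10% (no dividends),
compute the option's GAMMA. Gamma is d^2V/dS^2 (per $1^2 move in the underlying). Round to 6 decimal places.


Answer: Gamma = 0.256557

Derivation:
d1 = 0.1373780855; d2 = 0.0825407807
phi(d1) = 0.3951954199; exp(-qT) = 1.0000000000; exp(-rT) = 0.9957607113
Gamma = exp(-qT) * phi(d1) / (S * sigma * sqrt(T)) = 1.0000000000 * 0.3951954199 / (28.0900 * 0.1900 * 0.2886173938) = 0.256557


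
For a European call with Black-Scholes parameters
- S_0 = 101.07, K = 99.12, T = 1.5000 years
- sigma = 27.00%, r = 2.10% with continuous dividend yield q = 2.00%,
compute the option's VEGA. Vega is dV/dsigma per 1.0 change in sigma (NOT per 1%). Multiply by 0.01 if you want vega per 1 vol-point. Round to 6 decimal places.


d1 = 0.2287917431; d2 = -0.1018893722
phi(d1) = 0.3886362884; exp(-qT) = 0.9704455335; exp(-rT) = 0.9689909565
Vega = S * exp(-qT) * phi(d1) * sqrt(T) = 101.0700 * 0.9704455335 * 0.3886362884 * 1.2247448714 = 46.685543

Answer: Vega = 46.685543


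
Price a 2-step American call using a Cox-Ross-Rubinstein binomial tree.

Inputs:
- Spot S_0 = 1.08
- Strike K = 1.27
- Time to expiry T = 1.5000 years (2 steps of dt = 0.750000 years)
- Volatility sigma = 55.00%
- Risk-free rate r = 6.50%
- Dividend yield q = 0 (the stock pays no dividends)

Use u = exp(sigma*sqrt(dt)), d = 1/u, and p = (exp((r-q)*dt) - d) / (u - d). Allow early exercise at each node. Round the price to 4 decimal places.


Answer: Price = V(0,0) = 0.2610

Derivation:
dt = T/N = 0.750000
u = exp(sigma*sqrt(dt)) = 1.610128; d = 1/u = 0.621068
p = (exp((r-q)*dt) - d) / (u - d) = 0.433633
Discount per step: exp(-r*dt) = 0.952419
Stock lattice S(k, i) with i counting down-moves:
  k=0: S(0,0) = 1.0800
  k=1: S(1,0) = 1.7389; S(1,1) = 0.6708
  k=2: S(2,0) = 2.7999; S(2,1) = 1.0800; S(2,2) = 0.4166
Terminal payoffs V(N, i) = max(S_T - K, 0):
  V(2,0) = 1.529915; V(2,1) = 0.000000; V(2,2) = 0.000000
Backward induction: V(k, i) = exp(-r*dt) * [p * V(k+1, i) + (1-p) * V(k+1, i+1)]; then take max(V_cont, immediate exercise) for American.
  V(1,0) = exp(-r*dt) * [p*1.529915 + (1-p)*0.000000] = 0.631856; exercise = 0.468939; V(1,0) = max -> 0.631856
  V(1,1) = exp(-r*dt) * [p*0.000000 + (1-p)*0.000000] = 0.000000; exercise = 0.000000; V(1,1) = max -> 0.000000
  V(0,0) = exp(-r*dt) * [p*0.631856 + (1-p)*0.000000] = 0.260957; exercise = 0.000000; V(0,0) = max -> 0.260957


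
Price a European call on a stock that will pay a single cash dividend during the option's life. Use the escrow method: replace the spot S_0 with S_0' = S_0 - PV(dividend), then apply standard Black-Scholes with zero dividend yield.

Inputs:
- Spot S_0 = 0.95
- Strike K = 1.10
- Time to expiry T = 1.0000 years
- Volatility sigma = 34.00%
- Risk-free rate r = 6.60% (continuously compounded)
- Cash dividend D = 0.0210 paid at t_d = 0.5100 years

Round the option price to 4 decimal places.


PV(D) = D * exp(-r * t_d) = 0.0210 * 0.96690019 = 0.02030490
S_0' = S_0 - PV(D) = 0.9500 - 0.02030490 = 0.92969510
d1 = (ln(S_0'/K) + (r + sigma^2/2)*T) / (sigma*sqrt(T)) = -0.13061406
d2 = d1 - sigma*sqrt(T) = -0.47061406
exp(-rT) = 0.93613086
N(d1) = 0.44804031; N(d2) = 0.31895818
C = S_0' * N(d1) - K * exp(-rT) * N(d2) = 0.92969510 * 0.44804031 - 1.1000 * 0.93613086 * 0.31895818 = 0.0881

Answer: Price = 0.0881


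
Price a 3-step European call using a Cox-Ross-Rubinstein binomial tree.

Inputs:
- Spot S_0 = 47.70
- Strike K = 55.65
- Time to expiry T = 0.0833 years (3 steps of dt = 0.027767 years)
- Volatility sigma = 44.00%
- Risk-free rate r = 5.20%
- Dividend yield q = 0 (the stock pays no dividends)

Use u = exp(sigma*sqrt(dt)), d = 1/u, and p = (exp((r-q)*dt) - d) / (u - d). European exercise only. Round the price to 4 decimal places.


Answer: Price = V(0,0) = 0.4476

Derivation:
dt = T/N = 0.027767
u = exp(sigma*sqrt(dt)) = 1.076073; d = 1/u = 0.929305
p = (exp((r-q)*dt) - d) / (u - d) = 0.491523
Discount per step: exp(-r*dt) = 0.998557
Stock lattice S(k, i) with i counting down-moves:
  k=0: S(0,0) = 47.7000
  k=1: S(1,0) = 51.3287; S(1,1) = 44.3278
  k=2: S(2,0) = 55.2334; S(2,1) = 47.7000; S(2,2) = 41.1941
  k=3: S(3,0) = 59.4352; S(3,1) = 51.3287; S(3,2) = 44.3278; S(3,3) = 38.2818
Terminal payoffs V(N, i) = max(S_T - K, 0):
  V(3,0) = 3.785245; V(3,1) = 0.000000; V(3,2) = 0.000000; V(3,3) = 0.000000
Backward induction: V(k, i) = exp(-r*dt) * [p * V(k+1, i) + (1-p) * V(k+1, i+1)].
  V(2,0) = exp(-r*dt) * [p*3.785245 + (1-p)*0.000000] = 1.857852
  V(2,1) = exp(-r*dt) * [p*0.000000 + (1-p)*0.000000] = 0.000000
  V(2,2) = exp(-r*dt) * [p*0.000000 + (1-p)*0.000000] = 0.000000
  V(1,0) = exp(-r*dt) * [p*1.857852 + (1-p)*0.000000] = 0.911860
  V(1,1) = exp(-r*dt) * [p*0.000000 + (1-p)*0.000000] = 0.000000
  V(0,0) = exp(-r*dt) * [p*0.911860 + (1-p)*0.000000] = 0.447554


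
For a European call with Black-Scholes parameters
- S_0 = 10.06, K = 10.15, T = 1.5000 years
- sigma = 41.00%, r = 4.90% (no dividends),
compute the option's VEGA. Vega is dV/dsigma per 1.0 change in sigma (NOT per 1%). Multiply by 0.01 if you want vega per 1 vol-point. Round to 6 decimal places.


Answer: Vega = 4.573470

Derivation:
d1 = 0.3797076708; d2 = -0.1224377265
phi(d1) = 0.3711950955; exp(-qT) = 1.0000000000; exp(-rT) = 0.9291361458
Vega = S * exp(-qT) * phi(d1) * sqrt(T) = 10.0600 * 1.0000000000 * 0.3711950955 * 1.2247448714 = 4.573470


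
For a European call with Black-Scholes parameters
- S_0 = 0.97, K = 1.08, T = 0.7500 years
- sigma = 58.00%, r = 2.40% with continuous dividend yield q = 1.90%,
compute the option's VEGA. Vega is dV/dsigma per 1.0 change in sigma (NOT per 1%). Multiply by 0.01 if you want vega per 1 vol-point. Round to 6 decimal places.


Answer: Vega = 0.330057

Derivation:
d1 = 0.0447541052; d2 = -0.4575406290
phi(d1) = 0.3985429537; exp(-qT) = 0.9858510507; exp(-rT) = 0.9821610324
Vega = S * exp(-qT) * phi(d1) * sqrt(T) = 0.9700 * 0.9858510507 * 0.3985429537 * 0.8660254038 = 0.330057


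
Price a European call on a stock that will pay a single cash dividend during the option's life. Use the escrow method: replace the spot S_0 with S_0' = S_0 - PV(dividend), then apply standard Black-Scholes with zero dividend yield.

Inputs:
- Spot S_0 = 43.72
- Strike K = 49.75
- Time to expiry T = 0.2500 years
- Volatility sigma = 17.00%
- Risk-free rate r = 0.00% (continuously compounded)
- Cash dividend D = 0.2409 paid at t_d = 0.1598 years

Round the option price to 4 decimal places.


Answer: Price = 0.0951

Derivation:
PV(D) = D * exp(-r * t_d) = 0.2409 * 1.00000000 = 0.24090000
S_0' = S_0 - PV(D) = 43.7200 - 0.24090000 = 43.47910000
d1 = (ln(S_0'/K) + (r + sigma^2/2)*T) / (sigma*sqrt(T)) = -1.54256001
d2 = d1 - sigma*sqrt(T) = -1.62756001
exp(-rT) = 1.00000000
N(d1) = 0.06146878; N(d2) = 0.05180911
C = S_0' * N(d1) - K * exp(-rT) * N(d2) = 43.47910000 * 0.06146878 - 49.7500 * 1.00000000 * 0.05180911 = 0.0951


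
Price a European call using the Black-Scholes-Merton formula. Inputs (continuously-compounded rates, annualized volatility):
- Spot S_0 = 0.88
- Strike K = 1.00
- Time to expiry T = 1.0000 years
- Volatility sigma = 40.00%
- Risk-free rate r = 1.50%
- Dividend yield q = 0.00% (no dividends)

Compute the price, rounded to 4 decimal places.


d1 = (ln(S/K) + (r - q + 0.5*sigma^2) * T) / (sigma * sqrt(T)) = -0.08208343
d2 = d1 - sigma * sqrt(T) = -0.48208343
exp(-rT) = 0.98511194; exp(-qT) = 1.00000000
C = S_0 * exp(-qT) * N(d1) - K * exp(-rT) * N(d2)
N(d1) = 0.46729019; N(d2) = 0.31487334
C = 0.8800 * 1.00000000 * 0.46729019 - 1.0000 * 0.98511194 * 0.31487334 = 0.1010

Answer: Price = 0.1010


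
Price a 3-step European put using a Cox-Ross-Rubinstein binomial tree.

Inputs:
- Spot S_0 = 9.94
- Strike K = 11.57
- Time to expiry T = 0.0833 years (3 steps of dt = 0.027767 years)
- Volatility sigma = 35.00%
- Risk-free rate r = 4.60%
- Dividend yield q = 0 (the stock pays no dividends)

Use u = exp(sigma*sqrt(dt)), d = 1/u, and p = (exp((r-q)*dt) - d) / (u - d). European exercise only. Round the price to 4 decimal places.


Answer: Price = V(0,0) = 1.6187

Derivation:
dt = T/N = 0.027767
u = exp(sigma*sqrt(dt)) = 1.060056; d = 1/u = 0.943346
p = (exp((r-q)*dt) - d) / (u - d) = 0.496375
Discount per step: exp(-r*dt) = 0.998724
Stock lattice S(k, i) with i counting down-moves:
  k=0: S(0,0) = 9.9400
  k=1: S(1,0) = 10.5370; S(1,1) = 9.3769
  k=2: S(2,0) = 11.1698; S(2,1) = 9.9400; S(2,2) = 8.8456
  k=3: S(3,0) = 11.8406; S(3,1) = 10.5370; S(3,2) = 9.3769; S(3,3) = 8.3445
Terminal payoffs V(N, i) = max(K - S_T, 0):
  V(3,0) = 0.000000; V(3,1) = 1.033044; V(3,2) = 2.193136; V(3,3) = 3.225505
Backward induction: V(k, i) = exp(-r*dt) * [p * V(k+1, i) + (1-p) * V(k+1, i+1)].
  V(2,0) = exp(-r*dt) * [p*0.000000 + (1-p)*1.033044] = 0.519603
  V(2,1) = exp(-r*dt) * [p*1.033044 + (1-p)*2.193136] = 1.615231
  V(2,2) = exp(-r*dt) * [p*2.193136 + (1-p)*3.225505] = 2.709600
  V(1,0) = exp(-r*dt) * [p*0.519603 + (1-p)*1.615231] = 1.070022
  V(1,1) = exp(-r*dt) * [p*1.615231 + (1-p)*2.709600] = 2.163618
  V(0,0) = exp(-r*dt) * [p*1.070022 + (1-p)*2.163618] = 1.618716


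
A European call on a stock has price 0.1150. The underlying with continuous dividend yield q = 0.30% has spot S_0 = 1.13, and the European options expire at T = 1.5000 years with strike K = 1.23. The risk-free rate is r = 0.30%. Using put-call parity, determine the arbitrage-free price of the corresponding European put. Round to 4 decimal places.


Answer: Put price = 0.2146

Derivation:
Put-call parity: C - P = S_0 * exp(-qT) - K * exp(-rT).
S_0 * exp(-qT) = 1.1300 * 0.99551011 = 1.12492642
K * exp(-rT) = 1.2300 * 0.99551011 = 1.22447744
P = C - S*exp(-qT) + K*exp(-rT)
P = 0.1150 - 1.12492642 + 1.22447744 = 0.2146


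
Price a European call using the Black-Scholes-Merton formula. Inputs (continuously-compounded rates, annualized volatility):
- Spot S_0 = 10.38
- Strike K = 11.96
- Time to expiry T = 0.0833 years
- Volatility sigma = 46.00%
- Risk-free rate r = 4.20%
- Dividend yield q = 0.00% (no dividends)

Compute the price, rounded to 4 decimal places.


Answer: Price = 0.1136

Derivation:
d1 = (ln(S/K) + (r - q + 0.5*sigma^2) * T) / (sigma * sqrt(T)) = -0.97447448
d2 = d1 - sigma * sqrt(T) = -1.10723848
exp(-rT) = 0.99650751; exp(-qT) = 1.00000000
C = S_0 * exp(-qT) * N(d1) - K * exp(-rT) * N(d2)
N(d1) = 0.16491050; N(d2) = 0.13409542
C = 10.3800 * 1.00000000 * 0.16491050 - 11.9600 * 0.99650751 * 0.13409542 = 0.1136


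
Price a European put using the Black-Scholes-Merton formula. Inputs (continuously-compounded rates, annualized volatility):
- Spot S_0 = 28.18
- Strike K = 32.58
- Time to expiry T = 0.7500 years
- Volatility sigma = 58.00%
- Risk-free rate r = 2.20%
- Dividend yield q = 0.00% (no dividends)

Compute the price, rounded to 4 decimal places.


Answer: Price = 8.0951

Derivation:
d1 = (ln(S/K) + (r - q + 0.5*sigma^2) * T) / (sigma * sqrt(T)) = -0.00484993
d2 = d1 - sigma * sqrt(T) = -0.50714467
exp(-rT) = 0.98363538; exp(-qT) = 1.00000000
P = K * exp(-rT) * N(-d2) - S_0 * exp(-qT) * N(-d1)
N(-d1) = 0.50193484; N(-d2) = 0.69397334
P = 32.5800 * 0.98363538 * 0.69397334 - 28.1800 * 1.00000000 * 0.50193484 = 8.0951


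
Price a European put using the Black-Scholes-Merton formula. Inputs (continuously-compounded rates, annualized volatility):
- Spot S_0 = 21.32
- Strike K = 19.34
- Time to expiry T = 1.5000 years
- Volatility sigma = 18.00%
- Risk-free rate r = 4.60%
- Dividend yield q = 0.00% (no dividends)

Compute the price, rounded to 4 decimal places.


d1 = (ln(S/K) + (r - q + 0.5*sigma^2) * T) / (sigma * sqrt(T)) = 0.86535079
d2 = d1 - sigma * sqrt(T) = 0.64489671
exp(-rT) = 0.93332668; exp(-qT) = 1.00000000
P = K * exp(-rT) * N(-d2) - S_0 * exp(-qT) * N(-d1)
N(-d1) = 0.19342314; N(-d2) = 0.25949706
P = 19.3400 * 0.93332668 * 0.25949706 - 21.3200 * 1.00000000 * 0.19342314 = 0.5603

Answer: Price = 0.5603


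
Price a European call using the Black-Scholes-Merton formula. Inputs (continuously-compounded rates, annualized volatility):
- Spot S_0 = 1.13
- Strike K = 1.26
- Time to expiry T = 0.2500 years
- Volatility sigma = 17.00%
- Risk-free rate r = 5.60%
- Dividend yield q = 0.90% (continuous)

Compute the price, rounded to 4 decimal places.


Answer: Price = 0.0063

Derivation:
d1 = (ln(S/K) + (r - q + 0.5*sigma^2) * T) / (sigma * sqrt(T)) = -1.10037163
d2 = d1 - sigma * sqrt(T) = -1.18537163
exp(-rT) = 0.98609754; exp(-qT) = 0.99775253
C = S_0 * exp(-qT) * N(d1) - K * exp(-rT) * N(d2)
N(d1) = 0.13558512; N(d2) = 0.11793527
C = 1.1300 * 0.99775253 * 0.13558512 - 1.2600 * 0.98609754 * 0.11793527 = 0.0063


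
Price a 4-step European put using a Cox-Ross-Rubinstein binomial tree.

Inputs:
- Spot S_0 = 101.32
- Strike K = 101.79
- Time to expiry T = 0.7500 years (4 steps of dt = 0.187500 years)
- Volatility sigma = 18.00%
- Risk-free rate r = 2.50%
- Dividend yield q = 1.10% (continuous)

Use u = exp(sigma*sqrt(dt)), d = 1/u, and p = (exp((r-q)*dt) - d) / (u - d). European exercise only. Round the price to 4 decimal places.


dt = T/N = 0.187500
u = exp(sigma*sqrt(dt)) = 1.081060; d = 1/u = 0.925018
p = (exp((r-q)*dt) - d) / (u - d) = 0.497369
Discount per step: exp(-r*dt) = 0.995323
Stock lattice S(k, i) with i counting down-moves:
  k=0: S(0,0) = 101.3200
  k=1: S(1,0) = 109.5330; S(1,1) = 93.7228
  k=2: S(2,0) = 118.4118; S(2,1) = 101.3200; S(2,2) = 86.6953
  k=3: S(3,0) = 128.0103; S(3,1) = 109.5330; S(3,2) = 93.7228; S(3,3) = 80.1947
  k=4: S(4,0) = 138.3868; S(4,1) = 118.4118; S(4,2) = 101.3200; S(4,3) = 86.6953; S(4,4) = 74.1815
Terminal payoffs V(N, i) = max(K - S_T, 0):
  V(4,0) = 0.000000; V(4,1) = 0.000000; V(4,2) = 0.470000; V(4,3) = 15.094736; V(4,4) = 27.608508
Backward induction: V(k, i) = exp(-r*dt) * [p * V(k+1, i) + (1-p) * V(k+1, i+1)].
  V(3,0) = exp(-r*dt) * [p*0.000000 + (1-p)*0.000000] = 0.000000
  V(3,1) = exp(-r*dt) * [p*0.000000 + (1-p)*0.470000] = 0.235132
  V(3,2) = exp(-r*dt) * [p*0.470000 + (1-p)*15.094736] = 7.784275
  V(3,3) = exp(-r*dt) * [p*15.094736 + (1-p)*27.608508] = 21.284544
  V(2,0) = exp(-r*dt) * [p*0.000000 + (1-p)*0.235132] = 0.117632
  V(2,1) = exp(-r*dt) * [p*0.235132 + (1-p)*7.784275] = 4.010723
  V(2,2) = exp(-r*dt) * [p*7.784275 + (1-p)*21.284544] = 14.501796
  V(1,0) = exp(-r*dt) * [p*0.117632 + (1-p)*4.010723] = 2.064720
  V(1,1) = exp(-r*dt) * [p*4.010723 + (1-p)*14.501796] = 9.240448
  V(0,0) = exp(-r*dt) * [p*2.064720 + (1-p)*9.240448] = 5.644943

Answer: Price = V(0,0) = 5.6449


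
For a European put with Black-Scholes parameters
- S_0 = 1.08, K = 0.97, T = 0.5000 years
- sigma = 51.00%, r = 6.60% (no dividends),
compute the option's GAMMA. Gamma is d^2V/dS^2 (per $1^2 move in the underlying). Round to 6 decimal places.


Answer: Gamma = 0.870875

Derivation:
d1 = 0.5696930528; d2 = 0.2090685944
phi(d1) = 0.3391836356; exp(-qT) = 1.0000000000; exp(-rT) = 0.9675385596
Gamma = exp(-qT) * phi(d1) / (S * sigma * sqrt(T)) = 1.0000000000 * 0.3391836356 / (1.0800 * 0.5100 * 0.7071067812) = 0.870875


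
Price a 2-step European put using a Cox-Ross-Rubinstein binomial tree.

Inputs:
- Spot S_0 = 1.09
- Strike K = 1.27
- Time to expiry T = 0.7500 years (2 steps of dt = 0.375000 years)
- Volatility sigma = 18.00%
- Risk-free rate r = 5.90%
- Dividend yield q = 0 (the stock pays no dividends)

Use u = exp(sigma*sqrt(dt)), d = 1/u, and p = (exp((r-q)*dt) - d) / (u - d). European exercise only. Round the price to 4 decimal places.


Answer: Price = V(0,0) = 0.1530

Derivation:
dt = T/N = 0.375000
u = exp(sigma*sqrt(dt)) = 1.116532; d = 1/u = 0.895631
p = (exp((r-q)*dt) - d) / (u - d) = 0.573745
Discount per step: exp(-r*dt) = 0.978118
Stock lattice S(k, i) with i counting down-moves:
  k=0: S(0,0) = 1.0900
  k=1: S(1,0) = 1.2170; S(1,1) = 0.9762
  k=2: S(2,0) = 1.3588; S(2,1) = 1.0900; S(2,2) = 0.8743
Terminal payoffs V(N, i) = max(K - S_T, 0):
  V(2,0) = 0.000000; V(2,1) = 0.180000; V(2,2) = 0.395652
Backward induction: V(k, i) = exp(-r*dt) * [p * V(k+1, i) + (1-p) * V(k+1, i+1)].
  V(1,0) = exp(-r*dt) * [p*0.000000 + (1-p)*0.180000] = 0.075047
  V(1,1) = exp(-r*dt) * [p*0.180000 + (1-p)*0.395652] = 0.265972
  V(0,0) = exp(-r*dt) * [p*0.075047 + (1-p)*0.265972] = 0.153007


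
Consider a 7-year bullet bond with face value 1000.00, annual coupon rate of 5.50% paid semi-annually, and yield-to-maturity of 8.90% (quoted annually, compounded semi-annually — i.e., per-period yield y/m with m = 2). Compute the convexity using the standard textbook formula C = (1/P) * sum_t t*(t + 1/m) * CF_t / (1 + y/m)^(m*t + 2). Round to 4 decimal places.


Answer: Convexity = 37.0803

Derivation:
Coupon per period c = face * coupon_rate / m = 27.500000
Periods per year m = 2; per-period yield y/m = 0.044500
Number of cashflows N = 14
Cashflows (t years, CF_t, discount factor 1/(1+y/m)^(m*t), PV):
  t = 0.5000: CF_t = 27.500000, DF = 0.957396, PV = 26.328387
  t = 1.0000: CF_t = 27.500000, DF = 0.916607, PV = 25.206689
  t = 1.5000: CF_t = 27.500000, DF = 0.877556, PV = 24.132780
  t = 2.0000: CF_t = 27.500000, DF = 0.840168, PV = 23.104625
  t = 2.5000: CF_t = 27.500000, DF = 0.804374, PV = 22.120272
  t = 3.0000: CF_t = 27.500000, DF = 0.770104, PV = 21.177858
  t = 3.5000: CF_t = 27.500000, DF = 0.737294, PV = 20.275594
  t = 4.0000: CF_t = 27.500000, DF = 0.705883, PV = 19.411770
  t = 4.5000: CF_t = 27.500000, DF = 0.675809, PV = 18.584749
  t = 5.0000: CF_t = 27.500000, DF = 0.647017, PV = 17.792962
  t = 5.5000: CF_t = 27.500000, DF = 0.619451, PV = 17.034909
  t = 6.0000: CF_t = 27.500000, DF = 0.593060, PV = 16.309151
  t = 6.5000: CF_t = 27.500000, DF = 0.567793, PV = 15.614314
  t = 7.0000: CF_t = 1027.500000, DF = 0.543603, PV = 558.551999
Price P = sum_t PV_t = 825.646059
Convexity numerator sum_t t*(t + 1/m) * CF_t / (1+y/m)^(m*t + 2):
  t = 0.5000: term = 12.066390
  t = 1.0000: term = 34.656937
  t = 1.5000: term = 66.360817
  t = 2.0000: term = 105.889289
  t = 2.5000: term = 152.066954
  t = 3.0000: term = 203.823586
  t = 3.5000: term = 260.186483
  t = 4.0000: term = 320.273316
  t = 4.5000: term = 383.285442
  t = 5.0000: term = 448.501661
  t = 5.5000: term = 515.272373
  t = 6.0000: term = 583.014130
  t = 6.5000: term = 651.204549
  t = 7.0000: term = 26878.561665
Convexity = (1/P) * sum = 30615.163593 / 825.646059 = 37.080252


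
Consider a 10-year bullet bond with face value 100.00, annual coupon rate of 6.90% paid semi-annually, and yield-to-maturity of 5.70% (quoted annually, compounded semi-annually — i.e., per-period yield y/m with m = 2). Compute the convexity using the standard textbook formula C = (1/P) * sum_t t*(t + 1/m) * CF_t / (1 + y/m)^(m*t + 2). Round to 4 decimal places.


Coupon per period c = face * coupon_rate / m = 3.450000
Periods per year m = 2; per-period yield y/m = 0.028500
Number of cashflows N = 20
Cashflows (t years, CF_t, discount factor 1/(1+y/m)^(m*t), PV):
  t = 0.5000: CF_t = 3.450000, DF = 0.972290, PV = 3.354400
  t = 1.0000: CF_t = 3.450000, DF = 0.945347, PV = 3.261448
  t = 1.5000: CF_t = 3.450000, DF = 0.919152, PV = 3.171073
  t = 2.0000: CF_t = 3.450000, DF = 0.893682, PV = 3.083202
  t = 2.5000: CF_t = 3.450000, DF = 0.868917, PV = 2.997765
  t = 3.0000: CF_t = 3.450000, DF = 0.844840, PV = 2.914696
  t = 3.5000: CF_t = 3.450000, DF = 0.821429, PV = 2.833929
  t = 4.0000: CF_t = 3.450000, DF = 0.798667, PV = 2.755400
  t = 4.5000: CF_t = 3.450000, DF = 0.776536, PV = 2.679048
  t = 5.0000: CF_t = 3.450000, DF = 0.755018, PV = 2.604811
  t = 5.5000: CF_t = 3.450000, DF = 0.734096, PV = 2.532631
  t = 6.0000: CF_t = 3.450000, DF = 0.713754, PV = 2.462451
  t = 6.5000: CF_t = 3.450000, DF = 0.693976, PV = 2.394216
  t = 7.0000: CF_t = 3.450000, DF = 0.674745, PV = 2.327871
  t = 7.5000: CF_t = 3.450000, DF = 0.656048, PV = 2.263365
  t = 8.0000: CF_t = 3.450000, DF = 0.637869, PV = 2.200647
  t = 8.5000: CF_t = 3.450000, DF = 0.620193, PV = 2.139666
  t = 9.0000: CF_t = 3.450000, DF = 0.603007, PV = 2.080376
  t = 9.5000: CF_t = 3.450000, DF = 0.586298, PV = 2.022728
  t = 10.0000: CF_t = 103.450000, DF = 0.570051, PV = 58.971826
Price P = sum_t PV_t = 109.051548
Convexity numerator sum_t t*(t + 1/m) * CF_t / (1+y/m)^(m*t + 2):
  t = 0.5000: term = 1.585536
  t = 1.0000: term = 4.624802
  t = 1.5000: term = 8.993296
  t = 2.0000: term = 14.573482
  t = 2.5000: term = 21.254470
  t = 3.0000: term = 28.931705
  t = 3.5000: term = 37.506666
  t = 4.0000: term = 46.886589
  t = 4.5000: term = 56.984187
  t = 5.0000: term = 67.717394
  t = 5.5000: term = 79.009113
  t = 6.0000: term = 90.786977
  t = 6.5000: term = 102.983121
  t = 7.0000: term = 115.533961
  t = 7.5000: term = 128.379983
  t = 8.0000: term = 141.465546
  t = 8.5000: term = 154.738686
  t = 9.0000: term = 168.150936
  t = 9.5000: term = 181.657145
  t = 10.0000: term = 5853.630183
Convexity = (1/P) * sum = 7305.393779 / 109.051548 = 66.990281

Answer: Convexity = 66.9903


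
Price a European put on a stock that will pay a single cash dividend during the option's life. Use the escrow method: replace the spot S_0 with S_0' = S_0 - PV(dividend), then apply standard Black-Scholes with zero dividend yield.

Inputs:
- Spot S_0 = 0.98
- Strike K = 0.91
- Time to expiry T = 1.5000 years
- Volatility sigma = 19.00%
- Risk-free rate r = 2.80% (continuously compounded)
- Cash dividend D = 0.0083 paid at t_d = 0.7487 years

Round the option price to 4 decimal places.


Answer: Price = 0.0447

Derivation:
PV(D) = D * exp(-r * t_d) = 0.0083 * 0.97925461 = 0.00812781
S_0' = S_0 - PV(D) = 0.9800 - 0.00812781 = 0.97187219
d1 = (ln(S_0'/K) + (r + sigma^2/2)*T) / (sigma*sqrt(T)) = 0.57951791
d2 = d1 - sigma*sqrt(T) = 0.34681638
exp(-rT) = 0.95886978
N(-d1) = 0.28111988; N(-d2) = 0.36436463
P = K * exp(-rT) * N(-d2) - S_0' * N(-d1) = 0.9100 * 0.95886978 * 0.36436463 - 0.97187219 * 0.28111988 = 0.0447


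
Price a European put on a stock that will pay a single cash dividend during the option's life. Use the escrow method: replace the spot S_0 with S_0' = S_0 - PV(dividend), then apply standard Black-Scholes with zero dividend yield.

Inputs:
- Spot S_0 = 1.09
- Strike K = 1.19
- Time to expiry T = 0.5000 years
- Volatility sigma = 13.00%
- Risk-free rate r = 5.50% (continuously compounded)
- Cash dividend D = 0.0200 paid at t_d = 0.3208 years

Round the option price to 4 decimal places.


PV(D) = D * exp(-r * t_d) = 0.0200 * 0.98251074 = 0.01965021
S_0' = S_0 - PV(D) = 1.0900 - 0.01965021 = 1.07034979
d1 = (ln(S_0'/K) + (r + sigma^2/2)*T) / (sigma*sqrt(T)) = -0.80765530
d2 = d1 - sigma*sqrt(T) = -0.89957918
exp(-rT) = 0.97287468
N(-d1) = 0.79035548; N(-d2) = 0.81582788
P = K * exp(-rT) * N(-d2) - S_0' * N(-d1) = 1.1900 * 0.97287468 * 0.81582788 - 1.07034979 * 0.79035548 = 0.0985

Answer: Price = 0.0985


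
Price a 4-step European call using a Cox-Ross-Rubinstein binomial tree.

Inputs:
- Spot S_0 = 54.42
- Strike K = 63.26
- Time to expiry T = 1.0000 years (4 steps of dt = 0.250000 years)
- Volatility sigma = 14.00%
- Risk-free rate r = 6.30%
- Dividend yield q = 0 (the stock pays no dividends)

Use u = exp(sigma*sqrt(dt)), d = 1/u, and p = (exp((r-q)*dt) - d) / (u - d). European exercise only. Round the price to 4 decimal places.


dt = T/N = 0.250000
u = exp(sigma*sqrt(dt)) = 1.072508; d = 1/u = 0.932394
p = (exp((r-q)*dt) - d) / (u - d) = 0.595805
Discount per step: exp(-r*dt) = 0.984373
Stock lattice S(k, i) with i counting down-moves:
  k=0: S(0,0) = 54.4200
  k=1: S(1,0) = 58.3659; S(1,1) = 50.7409
  k=2: S(2,0) = 62.5979; S(2,1) = 54.4200; S(2,2) = 47.3105
  k=3: S(3,0) = 67.1368; S(3,1) = 58.3659; S(3,2) = 50.7409; S(3,3) = 44.1120
  k=4: S(4,0) = 72.0047; S(4,1) = 62.5979; S(4,2) = 54.4200; S(4,3) = 47.3105; S(4,4) = 41.1298
Terminal payoffs V(N, i) = max(S_T - K, 0):
  V(4,0) = 8.744724; V(4,1) = 0.000000; V(4,2) = 0.000000; V(4,3) = 0.000000; V(4,4) = 0.000000
Backward induction: V(k, i) = exp(-r*dt) * [p * V(k+1, i) + (1-p) * V(k+1, i+1)].
  V(3,0) = exp(-r*dt) * [p*8.744724 + (1-p)*0.000000] = 5.128735
  V(3,1) = exp(-r*dt) * [p*0.000000 + (1-p)*0.000000] = 0.000000
  V(3,2) = exp(-r*dt) * [p*0.000000 + (1-p)*0.000000] = 0.000000
  V(3,3) = exp(-r*dt) * [p*0.000000 + (1-p)*0.000000] = 0.000000
  V(2,0) = exp(-r*dt) * [p*5.128735 + (1-p)*0.000000] = 3.007976
  V(2,1) = exp(-r*dt) * [p*0.000000 + (1-p)*0.000000] = 0.000000
  V(2,2) = exp(-r*dt) * [p*0.000000 + (1-p)*0.000000] = 0.000000
  V(1,0) = exp(-r*dt) * [p*3.007976 + (1-p)*0.000000] = 1.764162
  V(1,1) = exp(-r*dt) * [p*0.000000 + (1-p)*0.000000] = 0.000000
  V(0,0) = exp(-r*dt) * [p*1.764162 + (1-p)*0.000000] = 1.034672

Answer: Price = V(0,0) = 1.0347


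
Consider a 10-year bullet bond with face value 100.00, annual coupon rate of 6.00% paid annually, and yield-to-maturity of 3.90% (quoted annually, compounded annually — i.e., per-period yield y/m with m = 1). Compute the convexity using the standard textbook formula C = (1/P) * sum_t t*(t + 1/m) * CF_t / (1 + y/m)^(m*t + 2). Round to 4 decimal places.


Answer: Convexity = 74.9190

Derivation:
Coupon per period c = face * coupon_rate / m = 6.000000
Periods per year m = 1; per-period yield y/m = 0.039000
Number of cashflows N = 10
Cashflows (t years, CF_t, discount factor 1/(1+y/m)^(m*t), PV):
  t = 1.0000: CF_t = 6.000000, DF = 0.962464, PV = 5.774783
  t = 2.0000: CF_t = 6.000000, DF = 0.926337, PV = 5.558021
  t = 3.0000: CF_t = 6.000000, DF = 0.891566, PV = 5.349394
  t = 4.0000: CF_t = 6.000000, DF = 0.858100, PV = 5.148599
  t = 5.0000: CF_t = 6.000000, DF = 0.825890, PV = 4.955341
  t = 6.0000: CF_t = 6.000000, DF = 0.794889, PV = 4.769336
  t = 7.0000: CF_t = 6.000000, DF = 0.765052, PV = 4.590314
  t = 8.0000: CF_t = 6.000000, DF = 0.736335, PV = 4.418012
  t = 9.0000: CF_t = 6.000000, DF = 0.708696, PV = 4.252177
  t = 10.0000: CF_t = 106.000000, DF = 0.682094, PV = 72.302013
Price P = sum_t PV_t = 117.117990
Convexity numerator sum_t t*(t + 1/m) * CF_t / (1+y/m)^(m*t + 2):
  t = 1.0000: term = 10.698789
  t = 2.0000: term = 30.891593
  t = 3.0000: term = 59.464087
  t = 4.0000: term = 95.386730
  t = 5.0000: term = 137.709427
  t = 6.0000: term = 185.556495
  t = 7.0000: term = 238.121906
  t = 8.0000: term = 294.664808
  t = 9.0000: term = 354.505303
  t = 10.0000: term = 7367.361491
Convexity = (1/P) * sum = 8774.360630 / 117.117990 = 74.918982


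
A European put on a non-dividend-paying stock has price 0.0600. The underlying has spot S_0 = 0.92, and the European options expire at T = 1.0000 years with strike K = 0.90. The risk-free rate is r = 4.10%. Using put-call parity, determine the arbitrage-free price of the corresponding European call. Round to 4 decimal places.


Put-call parity: C - P = S_0 * exp(-qT) - K * exp(-rT).
S_0 * exp(-qT) = 0.9200 * 1.00000000 = 0.92000000
K * exp(-rT) = 0.9000 * 0.95982913 = 0.86384622
C = P + S*exp(-qT) - K*exp(-rT)
C = 0.0600 + 0.92000000 - 0.86384622 = 0.1162

Answer: Call price = 0.1162


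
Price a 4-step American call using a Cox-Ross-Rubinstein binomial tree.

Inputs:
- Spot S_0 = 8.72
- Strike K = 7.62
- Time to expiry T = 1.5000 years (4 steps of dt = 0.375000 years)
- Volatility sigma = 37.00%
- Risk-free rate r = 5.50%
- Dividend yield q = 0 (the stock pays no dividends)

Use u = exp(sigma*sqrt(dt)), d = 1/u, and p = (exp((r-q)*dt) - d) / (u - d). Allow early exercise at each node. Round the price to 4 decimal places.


dt = T/N = 0.375000
u = exp(sigma*sqrt(dt)) = 1.254300; d = 1/u = 0.797257
p = (exp((r-q)*dt) - d) / (u - d) = 0.489192
Discount per step: exp(-r*dt) = 0.979586
Stock lattice S(k, i) with i counting down-moves:
  k=0: S(0,0) = 8.7200
  k=1: S(1,0) = 10.9375; S(1,1) = 6.9521
  k=2: S(2,0) = 13.7189; S(2,1) = 8.7200; S(2,2) = 5.5426
  k=3: S(3,0) = 17.2076; S(3,1) = 10.9375; S(3,2) = 6.9521; S(3,3) = 4.4189
  k=4: S(4,0) = 21.5835; S(4,1) = 13.7189; S(4,2) = 8.7200; S(4,3) = 5.5426; S(4,4) = 3.5230
Terminal payoffs V(N, i) = max(S_T - K, 0):
  V(4,0) = 13.963528; V(4,1) = 6.098905; V(4,2) = 1.100000; V(4,3) = 0.000000; V(4,4) = 0.000000
Backward induction: V(k, i) = exp(-r*dt) * [p * V(k+1, i) + (1-p) * V(k+1, i+1)]; then take max(V_cont, immediate exercise) for American.
  V(3,0) = exp(-r*dt) * [p*13.963528 + (1-p)*6.098905] = 9.743179; exercise = 9.587626; V(3,0) = max -> 9.743179
  V(3,1) = exp(-r*dt) * [p*6.098905 + (1-p)*1.100000] = 3.473051; exercise = 3.317498; V(3,1) = max -> 3.473051
  V(3,2) = exp(-r*dt) * [p*1.100000 + (1-p)*0.000000] = 0.527127; exercise = 0.000000; V(3,2) = max -> 0.527127
  V(3,3) = exp(-r*dt) * [p*0.000000 + (1-p)*0.000000] = 0.000000; exercise = 0.000000; V(3,3) = max -> 0.000000
  V(2,0) = exp(-r*dt) * [p*9.743179 + (1-p)*3.473051] = 6.406836; exercise = 6.098905; V(2,0) = max -> 6.406836
  V(2,1) = exp(-r*dt) * [p*3.473051 + (1-p)*0.527127] = 1.928071; exercise = 1.100000; V(2,1) = max -> 1.928071
  V(2,2) = exp(-r*dt) * [p*0.527127 + (1-p)*0.000000] = 0.252602; exercise = 0.000000; V(2,2) = max -> 0.252602
  V(1,0) = exp(-r*dt) * [p*6.406836 + (1-p)*1.928071] = 4.034963; exercise = 3.317498; V(1,0) = max -> 4.034963
  V(1,1) = exp(-r*dt) * [p*1.928071 + (1-p)*0.252602] = 1.050340; exercise = 0.000000; V(1,1) = max -> 1.050340
  V(0,0) = exp(-r*dt) * [p*4.034963 + (1-p)*1.050340] = 2.459148; exercise = 1.100000; V(0,0) = max -> 2.459148

Answer: Price = V(0,0) = 2.4591


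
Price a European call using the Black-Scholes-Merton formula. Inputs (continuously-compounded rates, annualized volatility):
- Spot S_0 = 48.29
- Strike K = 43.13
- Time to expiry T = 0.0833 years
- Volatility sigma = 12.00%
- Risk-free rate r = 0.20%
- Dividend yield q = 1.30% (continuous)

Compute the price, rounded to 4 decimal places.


Answer: Price = 5.1152

Derivation:
d1 = (ln(S/K) + (r - q + 0.5*sigma^2) * T) / (sigma * sqrt(T)) = 3.25370634
d2 = d1 - sigma * sqrt(T) = 3.21907225
exp(-rT) = 0.99983341; exp(-qT) = 0.99891769
C = S_0 * exp(-qT) * N(d1) - K * exp(-rT) * N(d2)
N(d1) = 0.99943045; N(d2) = 0.99935697
C = 48.2900 * 0.99891769 * 0.99943045 - 43.1300 * 0.99983341 * 0.99935697 = 5.1152


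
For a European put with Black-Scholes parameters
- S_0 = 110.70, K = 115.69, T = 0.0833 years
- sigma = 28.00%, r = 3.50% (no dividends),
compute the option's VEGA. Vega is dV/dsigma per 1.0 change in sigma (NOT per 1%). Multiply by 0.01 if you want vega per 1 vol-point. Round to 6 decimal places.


Answer: Vega = 11.418142

Derivation:
d1 = -0.4691022631; d2 = -0.5499151333
phi(d1) = 0.3573759394; exp(-qT) = 1.0000000000; exp(-rT) = 0.9970887459
Vega = S * exp(-qT) * phi(d1) * sqrt(T) = 110.7000 * 1.0000000000 * 0.3573759394 * 0.2886173938 = 11.418142


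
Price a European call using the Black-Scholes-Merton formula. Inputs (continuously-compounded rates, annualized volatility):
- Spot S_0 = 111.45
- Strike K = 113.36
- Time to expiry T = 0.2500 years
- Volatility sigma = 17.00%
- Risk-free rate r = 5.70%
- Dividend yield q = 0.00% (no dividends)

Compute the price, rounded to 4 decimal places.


Answer: Price = 3.6323

Derivation:
d1 = (ln(S/K) + (r - q + 0.5*sigma^2) * T) / (sigma * sqrt(T)) = 0.01023488
d2 = d1 - sigma * sqrt(T) = -0.07476512
exp(-rT) = 0.98585105; exp(-qT) = 1.00000000
C = S_0 * exp(-qT) * N(d1) - K * exp(-rT) * N(d2)
N(d1) = 0.50408305; N(d2) = 0.47020080
C = 111.4500 * 1.00000000 * 0.50408305 - 113.3600 * 0.98585105 * 0.47020080 = 3.6323


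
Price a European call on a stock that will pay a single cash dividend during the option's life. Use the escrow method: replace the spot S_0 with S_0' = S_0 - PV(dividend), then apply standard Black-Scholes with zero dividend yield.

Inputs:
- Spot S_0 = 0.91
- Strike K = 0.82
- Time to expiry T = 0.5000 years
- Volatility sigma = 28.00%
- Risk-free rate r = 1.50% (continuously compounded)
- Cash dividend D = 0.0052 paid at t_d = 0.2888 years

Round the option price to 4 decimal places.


Answer: Price = 0.1227

Derivation:
PV(D) = D * exp(-r * t_d) = 0.0052 * 0.99567737 = 0.00517752
S_0' = S_0 - PV(D) = 0.9100 - 0.00517752 = 0.90482248
d1 = (ln(S_0'/K) + (r + sigma^2/2)*T) / (sigma*sqrt(T)) = 0.63404460
d2 = d1 - sigma*sqrt(T) = 0.43605471
exp(-rT) = 0.99252805
N(d1) = 0.73697414; N(d2) = 0.66860148
C = S_0' * N(d1) - K * exp(-rT) * N(d2) = 0.90482248 * 0.73697414 - 0.8200 * 0.99252805 * 0.66860148 = 0.1227


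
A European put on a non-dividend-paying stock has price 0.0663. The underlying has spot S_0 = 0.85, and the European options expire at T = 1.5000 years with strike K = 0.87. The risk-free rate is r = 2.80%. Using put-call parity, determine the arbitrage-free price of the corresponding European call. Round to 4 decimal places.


Answer: Call price = 0.0821

Derivation:
Put-call parity: C - P = S_0 * exp(-qT) - K * exp(-rT).
S_0 * exp(-qT) = 0.8500 * 1.00000000 = 0.85000000
K * exp(-rT) = 0.8700 * 0.95886978 = 0.83421671
C = P + S*exp(-qT) - K*exp(-rT)
C = 0.0663 + 0.85000000 - 0.83421671 = 0.0821


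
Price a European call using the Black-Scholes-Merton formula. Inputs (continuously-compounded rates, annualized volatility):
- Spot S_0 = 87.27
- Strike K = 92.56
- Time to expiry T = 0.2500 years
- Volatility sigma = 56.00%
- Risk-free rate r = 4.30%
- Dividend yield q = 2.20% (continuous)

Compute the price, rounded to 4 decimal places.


d1 = (ln(S/K) + (r - q + 0.5*sigma^2) * T) / (sigma * sqrt(T)) = -0.05142972
d2 = d1 - sigma * sqrt(T) = -0.33142972
exp(-rT) = 0.98930757; exp(-qT) = 0.99451510
C = S_0 * exp(-qT) * N(d1) - K * exp(-rT) * N(d2)
N(d1) = 0.47949155; N(d2) = 0.37015996
C = 87.2700 * 0.99451510 * 0.47949155 - 92.5600 * 0.98930757 * 0.37015996 = 7.7200

Answer: Price = 7.7200


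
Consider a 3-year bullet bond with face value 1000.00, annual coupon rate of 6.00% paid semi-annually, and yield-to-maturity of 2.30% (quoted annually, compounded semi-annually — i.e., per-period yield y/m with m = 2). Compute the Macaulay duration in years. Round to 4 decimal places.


Coupon per period c = face * coupon_rate / m = 30.000000
Periods per year m = 2; per-period yield y/m = 0.011500
Number of cashflows N = 6
Cashflows (t years, CF_t, discount factor 1/(1+y/m)^(m*t), PV):
  t = 0.5000: CF_t = 30.000000, DF = 0.988631, PV = 29.658922
  t = 1.0000: CF_t = 30.000000, DF = 0.977391, PV = 29.321723
  t = 1.5000: CF_t = 30.000000, DF = 0.966279, PV = 28.988356
  t = 2.0000: CF_t = 30.000000, DF = 0.955293, PV = 28.658781
  t = 2.5000: CF_t = 30.000000, DF = 0.944432, PV = 28.332952
  t = 3.0000: CF_t = 1030.000000, DF = 0.933694, PV = 961.705062
Price P = sum_t PV_t = 1106.665796
Macaulay numerator sum_t t * PV_t:
  t * PV_t at t = 0.5000: 14.829461
  t * PV_t at t = 1.0000: 29.321723
  t * PV_t at t = 1.5000: 43.482535
  t * PV_t at t = 2.0000: 57.317561
  t * PV_t at t = 2.5000: 70.832379
  t * PV_t at t = 3.0000: 2885.115186
Macaulay duration D = (sum_t t * PV_t) / P = 3100.898845 / 1106.665796 = 2.802019

Answer: Macaulay duration = 2.8020 years


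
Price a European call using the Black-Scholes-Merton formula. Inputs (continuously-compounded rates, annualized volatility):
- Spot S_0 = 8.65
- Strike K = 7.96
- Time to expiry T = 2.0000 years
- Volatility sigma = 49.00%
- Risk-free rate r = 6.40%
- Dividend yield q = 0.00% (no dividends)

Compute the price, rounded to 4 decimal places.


d1 = (ln(S/K) + (r - q + 0.5*sigma^2) * T) / (sigma * sqrt(T)) = 0.65115922
d2 = d1 - sigma * sqrt(T) = -0.04180542
exp(-rT) = 0.87985338; exp(-qT) = 1.00000000
C = S_0 * exp(-qT) * N(d1) - K * exp(-rT) * N(d2)
N(d1) = 0.74252815; N(d2) = 0.48332691
C = 8.6500 * 1.00000000 * 0.74252815 - 7.9600 * 0.87985338 * 0.48332691 = 3.0378

Answer: Price = 3.0378


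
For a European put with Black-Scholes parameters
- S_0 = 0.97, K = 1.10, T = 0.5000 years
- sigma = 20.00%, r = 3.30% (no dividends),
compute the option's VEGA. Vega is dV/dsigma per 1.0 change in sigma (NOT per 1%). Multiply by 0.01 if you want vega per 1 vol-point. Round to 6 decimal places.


Answer: Vega = 0.213882

Derivation:
d1 = -0.7019405692; d2 = -0.8433619254
phi(d1) = 0.3118294689; exp(-qT) = 1.0000000000; exp(-rT) = 0.9836353794
Vega = S * exp(-qT) * phi(d1) * sqrt(T) = 0.9700 * 1.0000000000 * 0.3118294689 * 0.7071067812 = 0.213882


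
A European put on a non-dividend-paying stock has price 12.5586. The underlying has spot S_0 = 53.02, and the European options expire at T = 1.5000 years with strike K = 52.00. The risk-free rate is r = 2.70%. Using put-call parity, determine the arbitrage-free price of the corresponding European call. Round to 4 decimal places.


Put-call parity: C - P = S_0 * exp(-qT) - K * exp(-rT).
S_0 * exp(-qT) = 53.0200 * 1.00000000 = 53.02000000
K * exp(-rT) = 52.0000 * 0.96030916 = 49.93607655
C = P + S*exp(-qT) - K*exp(-rT)
C = 12.5586 + 53.02000000 - 49.93607655 = 15.6425

Answer: Call price = 15.6425


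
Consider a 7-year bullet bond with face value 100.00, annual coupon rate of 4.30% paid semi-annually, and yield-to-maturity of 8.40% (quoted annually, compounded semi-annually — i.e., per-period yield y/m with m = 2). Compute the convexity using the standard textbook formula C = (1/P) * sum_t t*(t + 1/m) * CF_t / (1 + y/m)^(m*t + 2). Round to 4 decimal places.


Coupon per period c = face * coupon_rate / m = 2.150000
Periods per year m = 2; per-period yield y/m = 0.042000
Number of cashflows N = 14
Cashflows (t years, CF_t, discount factor 1/(1+y/m)^(m*t), PV):
  t = 0.5000: CF_t = 2.150000, DF = 0.959693, PV = 2.063340
  t = 1.0000: CF_t = 2.150000, DF = 0.921010, PV = 1.980172
  t = 1.5000: CF_t = 2.150000, DF = 0.883887, PV = 1.900357
  t = 2.0000: CF_t = 2.150000, DF = 0.848260, PV = 1.823760
  t = 2.5000: CF_t = 2.150000, DF = 0.814069, PV = 1.750249
  t = 3.0000: CF_t = 2.150000, DF = 0.781257, PV = 1.679702
  t = 3.5000: CF_t = 2.150000, DF = 0.749766, PV = 1.611998
  t = 4.0000: CF_t = 2.150000, DF = 0.719545, PV = 1.547023
  t = 4.5000: CF_t = 2.150000, DF = 0.690543, PV = 1.484667
  t = 5.0000: CF_t = 2.150000, DF = 0.662709, PV = 1.424824
  t = 5.5000: CF_t = 2.150000, DF = 0.635997, PV = 1.367394
  t = 6.0000: CF_t = 2.150000, DF = 0.610362, PV = 1.312278
  t = 6.5000: CF_t = 2.150000, DF = 0.585760, PV = 1.259384
  t = 7.0000: CF_t = 102.150000, DF = 0.562150, PV = 57.423585
Price P = sum_t PV_t = 78.628732
Convexity numerator sum_t t*(t + 1/m) * CF_t / (1+y/m)^(m*t + 2):
  t = 0.5000: term = 0.950179
  t = 1.0000: term = 2.735639
  t = 1.5000: term = 5.250747
  t = 2.0000: term = 8.398508
  t = 2.5000: term = 12.089983
  t = 3.0000: term = 16.243739
  t = 3.5000: term = 20.785335
  t = 4.0000: term = 25.646835
  t = 4.5000: term = 30.766357
  t = 5.0000: term = 36.087644
  t = 5.5000: term = 41.559666
  t = 6.0000: term = 47.136247
  t = 6.5000: term = 52.775708
  t = 7.0000: term = 2776.605445
Convexity = (1/P) * sum = 3077.032033 / 78.628732 = 39.133685

Answer: Convexity = 39.1337


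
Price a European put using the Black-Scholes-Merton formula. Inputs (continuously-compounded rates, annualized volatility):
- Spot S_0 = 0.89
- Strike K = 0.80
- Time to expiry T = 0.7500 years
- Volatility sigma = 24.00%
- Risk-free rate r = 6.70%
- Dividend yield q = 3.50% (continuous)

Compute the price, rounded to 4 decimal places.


d1 = (ln(S/K) + (r - q + 0.5*sigma^2) * T) / (sigma * sqrt(T)) = 0.73231943
d2 = d1 - sigma * sqrt(T) = 0.52447333
exp(-rT) = 0.95099165; exp(-qT) = 0.97409154
P = K * exp(-rT) * N(-d2) - S_0 * exp(-qT) * N(-d1)
N(-d1) = 0.23198681; N(-d2) = 0.29997468
P = 0.8000 * 0.95099165 * 0.29997468 - 0.8900 * 0.97409154 * 0.23198681 = 0.0271

Answer: Price = 0.0271


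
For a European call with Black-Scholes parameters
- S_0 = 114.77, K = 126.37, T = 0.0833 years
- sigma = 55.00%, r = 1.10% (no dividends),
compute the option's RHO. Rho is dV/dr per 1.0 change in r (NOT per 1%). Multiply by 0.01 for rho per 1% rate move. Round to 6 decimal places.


Answer: Rho = 2.610362

Derivation:
d1 = -0.5214110310; d2 = -0.6801505976
phi(d1) = 0.3482365583; exp(-qT) = 1.0000000000; exp(-rT) = 0.9990841197
N(d2) = 0.2482045548
Rho = K*T*exp(-rT)*N(d2) = 126.3700 * 0.0833 * 0.9990841197 * 0.2482045548 = 2.610362
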